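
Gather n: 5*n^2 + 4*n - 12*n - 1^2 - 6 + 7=5*n^2 - 8*n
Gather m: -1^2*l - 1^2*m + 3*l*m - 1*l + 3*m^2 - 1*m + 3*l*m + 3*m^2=-2*l + 6*m^2 + m*(6*l - 2)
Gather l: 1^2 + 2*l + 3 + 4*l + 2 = 6*l + 6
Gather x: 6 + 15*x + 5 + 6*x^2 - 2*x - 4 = 6*x^2 + 13*x + 7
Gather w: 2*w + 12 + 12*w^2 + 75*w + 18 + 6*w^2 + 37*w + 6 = 18*w^2 + 114*w + 36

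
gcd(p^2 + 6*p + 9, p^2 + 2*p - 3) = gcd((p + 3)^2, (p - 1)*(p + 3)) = p + 3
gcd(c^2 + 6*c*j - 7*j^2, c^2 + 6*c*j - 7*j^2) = c^2 + 6*c*j - 7*j^2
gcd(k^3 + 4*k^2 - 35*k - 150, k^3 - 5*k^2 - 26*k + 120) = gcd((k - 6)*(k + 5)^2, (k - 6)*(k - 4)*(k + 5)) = k^2 - k - 30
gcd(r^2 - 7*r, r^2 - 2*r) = r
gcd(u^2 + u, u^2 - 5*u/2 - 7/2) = u + 1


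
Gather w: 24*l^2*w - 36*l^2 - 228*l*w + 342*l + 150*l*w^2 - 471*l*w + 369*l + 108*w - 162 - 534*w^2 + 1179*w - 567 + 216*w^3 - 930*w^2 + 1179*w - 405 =-36*l^2 + 711*l + 216*w^3 + w^2*(150*l - 1464) + w*(24*l^2 - 699*l + 2466) - 1134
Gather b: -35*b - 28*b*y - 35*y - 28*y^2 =b*(-28*y - 35) - 28*y^2 - 35*y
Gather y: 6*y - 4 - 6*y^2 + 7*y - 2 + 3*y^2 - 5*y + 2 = -3*y^2 + 8*y - 4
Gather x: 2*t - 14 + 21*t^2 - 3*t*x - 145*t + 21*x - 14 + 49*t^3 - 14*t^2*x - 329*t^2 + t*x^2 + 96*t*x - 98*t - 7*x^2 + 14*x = 49*t^3 - 308*t^2 - 241*t + x^2*(t - 7) + x*(-14*t^2 + 93*t + 35) - 28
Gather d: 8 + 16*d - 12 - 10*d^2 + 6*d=-10*d^2 + 22*d - 4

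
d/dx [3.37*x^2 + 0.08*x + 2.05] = 6.74*x + 0.08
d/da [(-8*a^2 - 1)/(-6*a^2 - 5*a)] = (40*a^2 - 12*a - 5)/(a^2*(36*a^2 + 60*a + 25))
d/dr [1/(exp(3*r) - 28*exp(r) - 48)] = (28 - 3*exp(2*r))*exp(r)/(-exp(3*r) + 28*exp(r) + 48)^2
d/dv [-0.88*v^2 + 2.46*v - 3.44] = 2.46 - 1.76*v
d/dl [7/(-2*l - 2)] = 7/(2*(l + 1)^2)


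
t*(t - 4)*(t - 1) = t^3 - 5*t^2 + 4*t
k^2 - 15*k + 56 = (k - 8)*(k - 7)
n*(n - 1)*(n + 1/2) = n^3 - n^2/2 - n/2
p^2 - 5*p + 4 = (p - 4)*(p - 1)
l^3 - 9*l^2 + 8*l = l*(l - 8)*(l - 1)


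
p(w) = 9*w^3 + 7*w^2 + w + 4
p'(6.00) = 1057.00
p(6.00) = 2206.00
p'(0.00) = 1.00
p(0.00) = 4.00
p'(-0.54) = 1.31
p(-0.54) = 4.08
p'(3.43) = 366.67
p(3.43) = 452.97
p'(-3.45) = 274.07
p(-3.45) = -285.71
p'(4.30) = 560.43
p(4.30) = 853.29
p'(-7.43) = 1387.51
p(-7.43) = -3308.55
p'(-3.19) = 231.09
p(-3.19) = -220.11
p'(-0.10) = -0.13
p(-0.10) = 3.96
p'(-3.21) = 234.27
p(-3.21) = -224.77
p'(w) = 27*w^2 + 14*w + 1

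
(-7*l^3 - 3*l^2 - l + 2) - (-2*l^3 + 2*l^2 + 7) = -5*l^3 - 5*l^2 - l - 5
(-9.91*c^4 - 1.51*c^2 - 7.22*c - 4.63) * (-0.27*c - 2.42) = 2.6757*c^5 + 23.9822*c^4 + 0.4077*c^3 + 5.6036*c^2 + 18.7225*c + 11.2046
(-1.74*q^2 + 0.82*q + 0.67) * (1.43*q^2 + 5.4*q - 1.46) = -2.4882*q^4 - 8.2234*q^3 + 7.9265*q^2 + 2.4208*q - 0.9782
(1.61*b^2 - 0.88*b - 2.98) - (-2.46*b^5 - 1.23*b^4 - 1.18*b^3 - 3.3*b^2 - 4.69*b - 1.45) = 2.46*b^5 + 1.23*b^4 + 1.18*b^3 + 4.91*b^2 + 3.81*b - 1.53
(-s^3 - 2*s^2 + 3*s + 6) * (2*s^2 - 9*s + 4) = -2*s^5 + 5*s^4 + 20*s^3 - 23*s^2 - 42*s + 24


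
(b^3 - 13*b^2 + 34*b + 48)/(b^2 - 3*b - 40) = (b^2 - 5*b - 6)/(b + 5)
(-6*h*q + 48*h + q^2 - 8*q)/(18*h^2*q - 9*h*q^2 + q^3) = (q - 8)/(q*(-3*h + q))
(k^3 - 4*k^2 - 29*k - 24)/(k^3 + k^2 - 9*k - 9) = (k - 8)/(k - 3)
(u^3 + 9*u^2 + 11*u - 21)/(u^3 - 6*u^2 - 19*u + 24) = (u + 7)/(u - 8)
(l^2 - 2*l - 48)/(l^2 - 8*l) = (l + 6)/l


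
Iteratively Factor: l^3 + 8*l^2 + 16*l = (l + 4)*(l^2 + 4*l) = l*(l + 4)*(l + 4)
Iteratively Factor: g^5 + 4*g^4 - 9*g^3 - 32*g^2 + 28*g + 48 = (g + 1)*(g^4 + 3*g^3 - 12*g^2 - 20*g + 48) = (g + 1)*(g + 4)*(g^3 - g^2 - 8*g + 12) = (g + 1)*(g + 3)*(g + 4)*(g^2 - 4*g + 4) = (g - 2)*(g + 1)*(g + 3)*(g + 4)*(g - 2)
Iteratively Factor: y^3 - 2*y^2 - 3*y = (y)*(y^2 - 2*y - 3) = y*(y - 3)*(y + 1)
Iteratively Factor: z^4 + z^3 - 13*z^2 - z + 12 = (z - 1)*(z^3 + 2*z^2 - 11*z - 12) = (z - 1)*(z + 4)*(z^2 - 2*z - 3) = (z - 1)*(z + 1)*(z + 4)*(z - 3)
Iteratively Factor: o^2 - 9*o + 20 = (o - 5)*(o - 4)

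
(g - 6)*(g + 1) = g^2 - 5*g - 6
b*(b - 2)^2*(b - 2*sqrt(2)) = b^4 - 4*b^3 - 2*sqrt(2)*b^3 + 4*b^2 + 8*sqrt(2)*b^2 - 8*sqrt(2)*b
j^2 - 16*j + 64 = (j - 8)^2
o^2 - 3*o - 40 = (o - 8)*(o + 5)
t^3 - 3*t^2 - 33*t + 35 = (t - 7)*(t - 1)*(t + 5)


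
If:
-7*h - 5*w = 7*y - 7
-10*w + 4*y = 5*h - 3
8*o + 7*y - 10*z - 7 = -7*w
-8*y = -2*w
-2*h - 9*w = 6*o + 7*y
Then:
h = 19/13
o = 10/27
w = -56/117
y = -14/117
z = -2887/3510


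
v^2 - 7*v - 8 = (v - 8)*(v + 1)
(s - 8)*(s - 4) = s^2 - 12*s + 32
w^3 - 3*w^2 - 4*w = w*(w - 4)*(w + 1)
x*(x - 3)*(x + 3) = x^3 - 9*x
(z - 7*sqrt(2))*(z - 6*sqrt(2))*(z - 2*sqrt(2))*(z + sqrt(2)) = z^4 - 14*sqrt(2)*z^3 + 106*z^2 - 32*sqrt(2)*z - 336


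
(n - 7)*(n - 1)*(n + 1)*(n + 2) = n^4 - 5*n^3 - 15*n^2 + 5*n + 14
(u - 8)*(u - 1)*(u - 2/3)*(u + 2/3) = u^4 - 9*u^3 + 68*u^2/9 + 4*u - 32/9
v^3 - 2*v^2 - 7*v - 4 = (v - 4)*(v + 1)^2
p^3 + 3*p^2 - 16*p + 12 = (p - 2)*(p - 1)*(p + 6)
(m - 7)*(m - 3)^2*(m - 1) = m^4 - 14*m^3 + 64*m^2 - 114*m + 63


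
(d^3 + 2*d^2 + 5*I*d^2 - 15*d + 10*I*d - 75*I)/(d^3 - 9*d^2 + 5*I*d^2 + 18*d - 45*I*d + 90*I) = (d + 5)/(d - 6)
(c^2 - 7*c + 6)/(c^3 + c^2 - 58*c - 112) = (c^2 - 7*c + 6)/(c^3 + c^2 - 58*c - 112)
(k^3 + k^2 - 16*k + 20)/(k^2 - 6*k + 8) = (k^2 + 3*k - 10)/(k - 4)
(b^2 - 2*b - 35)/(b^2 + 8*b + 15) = (b - 7)/(b + 3)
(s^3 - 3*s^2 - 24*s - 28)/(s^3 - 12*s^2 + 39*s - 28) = (s^2 + 4*s + 4)/(s^2 - 5*s + 4)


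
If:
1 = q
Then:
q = 1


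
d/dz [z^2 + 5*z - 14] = 2*z + 5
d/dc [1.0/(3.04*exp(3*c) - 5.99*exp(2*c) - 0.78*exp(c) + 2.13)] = (-9.12*exp(2*c) + 11.98*exp(c) + 0.78)*exp(c)/(3.04*exp(3*c) - 5.99*exp(2*c) - 0.78*exp(c) + 2.13)^2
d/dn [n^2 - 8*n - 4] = 2*n - 8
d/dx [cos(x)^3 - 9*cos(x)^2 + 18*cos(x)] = 3*(sin(x)^2 + 6*cos(x) - 7)*sin(x)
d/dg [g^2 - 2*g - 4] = 2*g - 2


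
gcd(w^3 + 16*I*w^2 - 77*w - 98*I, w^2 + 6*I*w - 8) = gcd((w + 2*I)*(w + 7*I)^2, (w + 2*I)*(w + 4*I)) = w + 2*I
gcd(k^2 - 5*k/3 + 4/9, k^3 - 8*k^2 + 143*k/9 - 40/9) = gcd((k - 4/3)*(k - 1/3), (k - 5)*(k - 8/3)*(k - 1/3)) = k - 1/3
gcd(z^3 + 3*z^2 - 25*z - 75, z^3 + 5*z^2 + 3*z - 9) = z + 3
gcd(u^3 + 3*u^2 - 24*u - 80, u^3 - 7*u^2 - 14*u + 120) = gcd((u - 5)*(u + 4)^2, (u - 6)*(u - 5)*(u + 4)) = u^2 - u - 20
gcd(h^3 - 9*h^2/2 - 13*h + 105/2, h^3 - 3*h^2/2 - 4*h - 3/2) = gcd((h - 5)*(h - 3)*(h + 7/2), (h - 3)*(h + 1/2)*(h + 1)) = h - 3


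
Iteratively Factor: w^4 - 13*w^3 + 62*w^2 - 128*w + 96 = (w - 2)*(w^3 - 11*w^2 + 40*w - 48) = (w - 3)*(w - 2)*(w^2 - 8*w + 16) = (w - 4)*(w - 3)*(w - 2)*(w - 4)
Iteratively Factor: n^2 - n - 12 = (n - 4)*(n + 3)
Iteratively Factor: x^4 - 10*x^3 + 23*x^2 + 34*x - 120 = (x - 5)*(x^3 - 5*x^2 - 2*x + 24) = (x - 5)*(x - 3)*(x^2 - 2*x - 8) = (x - 5)*(x - 4)*(x - 3)*(x + 2)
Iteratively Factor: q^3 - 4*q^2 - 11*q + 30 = (q + 3)*(q^2 - 7*q + 10) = (q - 2)*(q + 3)*(q - 5)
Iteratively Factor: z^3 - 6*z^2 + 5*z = (z - 5)*(z^2 - z) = z*(z - 5)*(z - 1)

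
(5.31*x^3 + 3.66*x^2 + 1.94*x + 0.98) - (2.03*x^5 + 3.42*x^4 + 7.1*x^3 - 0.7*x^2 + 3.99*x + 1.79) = -2.03*x^5 - 3.42*x^4 - 1.79*x^3 + 4.36*x^2 - 2.05*x - 0.81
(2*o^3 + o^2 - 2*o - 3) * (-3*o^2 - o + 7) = -6*o^5 - 5*o^4 + 19*o^3 + 18*o^2 - 11*o - 21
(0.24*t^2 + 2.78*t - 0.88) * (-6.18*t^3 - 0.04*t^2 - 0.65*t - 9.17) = -1.4832*t^5 - 17.19*t^4 + 5.1712*t^3 - 3.9726*t^2 - 24.9206*t + 8.0696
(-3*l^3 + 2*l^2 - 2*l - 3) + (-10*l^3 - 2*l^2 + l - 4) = -13*l^3 - l - 7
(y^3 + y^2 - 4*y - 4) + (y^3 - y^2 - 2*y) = 2*y^3 - 6*y - 4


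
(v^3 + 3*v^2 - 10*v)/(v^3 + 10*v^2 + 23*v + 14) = v*(v^2 + 3*v - 10)/(v^3 + 10*v^2 + 23*v + 14)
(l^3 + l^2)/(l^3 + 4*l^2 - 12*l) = l*(l + 1)/(l^2 + 4*l - 12)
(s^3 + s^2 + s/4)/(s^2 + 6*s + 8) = s*(4*s^2 + 4*s + 1)/(4*(s^2 + 6*s + 8))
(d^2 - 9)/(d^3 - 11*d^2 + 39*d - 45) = (d + 3)/(d^2 - 8*d + 15)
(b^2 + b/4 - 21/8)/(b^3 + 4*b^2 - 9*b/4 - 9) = (4*b + 7)/(2*(2*b^2 + 11*b + 12))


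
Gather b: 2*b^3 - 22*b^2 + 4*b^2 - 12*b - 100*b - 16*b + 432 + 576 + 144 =2*b^3 - 18*b^2 - 128*b + 1152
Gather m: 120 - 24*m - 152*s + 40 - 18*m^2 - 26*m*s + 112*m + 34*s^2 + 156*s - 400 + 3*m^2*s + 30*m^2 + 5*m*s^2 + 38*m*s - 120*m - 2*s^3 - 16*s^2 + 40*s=m^2*(3*s + 12) + m*(5*s^2 + 12*s - 32) - 2*s^3 + 18*s^2 + 44*s - 240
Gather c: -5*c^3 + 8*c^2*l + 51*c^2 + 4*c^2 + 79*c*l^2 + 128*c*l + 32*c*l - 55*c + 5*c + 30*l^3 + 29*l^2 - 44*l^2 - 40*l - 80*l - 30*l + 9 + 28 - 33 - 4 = -5*c^3 + c^2*(8*l + 55) + c*(79*l^2 + 160*l - 50) + 30*l^3 - 15*l^2 - 150*l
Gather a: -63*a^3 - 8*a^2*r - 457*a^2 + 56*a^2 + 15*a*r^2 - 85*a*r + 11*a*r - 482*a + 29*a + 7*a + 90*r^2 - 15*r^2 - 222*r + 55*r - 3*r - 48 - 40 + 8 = -63*a^3 + a^2*(-8*r - 401) + a*(15*r^2 - 74*r - 446) + 75*r^2 - 170*r - 80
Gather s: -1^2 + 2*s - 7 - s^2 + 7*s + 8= -s^2 + 9*s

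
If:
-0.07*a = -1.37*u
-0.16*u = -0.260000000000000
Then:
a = 31.80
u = 1.62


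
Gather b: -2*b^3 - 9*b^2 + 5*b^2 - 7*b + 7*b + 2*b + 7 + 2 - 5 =-2*b^3 - 4*b^2 + 2*b + 4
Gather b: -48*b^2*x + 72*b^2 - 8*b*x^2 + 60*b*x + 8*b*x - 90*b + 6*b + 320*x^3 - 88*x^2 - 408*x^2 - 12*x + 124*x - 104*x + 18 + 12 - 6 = b^2*(72 - 48*x) + b*(-8*x^2 + 68*x - 84) + 320*x^3 - 496*x^2 + 8*x + 24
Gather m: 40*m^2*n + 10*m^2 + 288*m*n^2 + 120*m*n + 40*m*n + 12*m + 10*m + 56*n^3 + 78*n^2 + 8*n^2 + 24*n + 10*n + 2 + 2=m^2*(40*n + 10) + m*(288*n^2 + 160*n + 22) + 56*n^3 + 86*n^2 + 34*n + 4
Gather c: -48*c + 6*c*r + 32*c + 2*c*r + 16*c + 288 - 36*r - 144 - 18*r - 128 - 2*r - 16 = 8*c*r - 56*r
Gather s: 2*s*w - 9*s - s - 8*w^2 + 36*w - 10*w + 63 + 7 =s*(2*w - 10) - 8*w^2 + 26*w + 70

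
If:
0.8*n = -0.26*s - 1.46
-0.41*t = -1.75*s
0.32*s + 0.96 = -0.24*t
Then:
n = -1.59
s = -0.71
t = -3.05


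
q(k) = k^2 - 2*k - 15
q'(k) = 2*k - 2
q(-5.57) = 27.16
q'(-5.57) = -13.14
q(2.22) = -14.51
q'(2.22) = 2.44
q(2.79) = -12.80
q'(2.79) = 3.58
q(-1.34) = -10.52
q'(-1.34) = -4.68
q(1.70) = -15.51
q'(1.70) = 1.40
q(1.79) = -15.38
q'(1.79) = 1.58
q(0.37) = -15.60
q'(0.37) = -1.26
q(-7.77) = 60.91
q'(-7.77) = -17.54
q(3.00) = -12.00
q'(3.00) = 4.00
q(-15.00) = 240.00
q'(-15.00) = -32.00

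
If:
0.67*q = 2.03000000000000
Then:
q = 3.03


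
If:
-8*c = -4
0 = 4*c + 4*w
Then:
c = 1/2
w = -1/2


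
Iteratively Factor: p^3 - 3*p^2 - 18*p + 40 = (p - 5)*(p^2 + 2*p - 8) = (p - 5)*(p + 4)*(p - 2)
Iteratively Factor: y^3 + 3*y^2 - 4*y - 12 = (y + 2)*(y^2 + y - 6) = (y + 2)*(y + 3)*(y - 2)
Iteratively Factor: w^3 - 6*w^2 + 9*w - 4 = (w - 1)*(w^2 - 5*w + 4) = (w - 4)*(w - 1)*(w - 1)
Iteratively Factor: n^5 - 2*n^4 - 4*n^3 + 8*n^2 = (n + 2)*(n^4 - 4*n^3 + 4*n^2) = n*(n + 2)*(n^3 - 4*n^2 + 4*n) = n*(n - 2)*(n + 2)*(n^2 - 2*n) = n*(n - 2)^2*(n + 2)*(n)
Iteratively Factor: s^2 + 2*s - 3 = (s - 1)*(s + 3)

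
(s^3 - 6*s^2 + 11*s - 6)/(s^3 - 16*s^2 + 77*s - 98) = (s^2 - 4*s + 3)/(s^2 - 14*s + 49)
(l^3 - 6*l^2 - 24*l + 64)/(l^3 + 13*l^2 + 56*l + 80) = (l^2 - 10*l + 16)/(l^2 + 9*l + 20)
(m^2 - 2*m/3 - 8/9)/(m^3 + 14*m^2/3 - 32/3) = (m + 2/3)/(m^2 + 6*m + 8)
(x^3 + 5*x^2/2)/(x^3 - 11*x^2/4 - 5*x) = 2*x*(2*x + 5)/(4*x^2 - 11*x - 20)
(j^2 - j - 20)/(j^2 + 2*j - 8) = (j - 5)/(j - 2)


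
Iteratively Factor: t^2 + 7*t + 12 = (t + 4)*(t + 3)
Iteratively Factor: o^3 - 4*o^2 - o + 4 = (o - 4)*(o^2 - 1) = (o - 4)*(o - 1)*(o + 1)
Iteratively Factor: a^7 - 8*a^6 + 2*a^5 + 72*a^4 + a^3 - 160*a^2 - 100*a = (a + 1)*(a^6 - 9*a^5 + 11*a^4 + 61*a^3 - 60*a^2 - 100*a) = (a + 1)^2*(a^5 - 10*a^4 + 21*a^3 + 40*a^2 - 100*a) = a*(a + 1)^2*(a^4 - 10*a^3 + 21*a^2 + 40*a - 100) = a*(a + 1)^2*(a + 2)*(a^3 - 12*a^2 + 45*a - 50) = a*(a - 5)*(a + 1)^2*(a + 2)*(a^2 - 7*a + 10) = a*(a - 5)^2*(a + 1)^2*(a + 2)*(a - 2)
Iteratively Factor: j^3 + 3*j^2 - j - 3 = (j + 1)*(j^2 + 2*j - 3) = (j - 1)*(j + 1)*(j + 3)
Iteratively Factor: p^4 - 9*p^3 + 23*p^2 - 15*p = (p - 1)*(p^3 - 8*p^2 + 15*p) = (p - 3)*(p - 1)*(p^2 - 5*p) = (p - 5)*(p - 3)*(p - 1)*(p)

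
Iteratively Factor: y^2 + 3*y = (y + 3)*(y)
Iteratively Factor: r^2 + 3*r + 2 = (r + 2)*(r + 1)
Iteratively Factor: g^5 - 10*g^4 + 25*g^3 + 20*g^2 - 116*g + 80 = (g - 5)*(g^4 - 5*g^3 + 20*g - 16) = (g - 5)*(g + 2)*(g^3 - 7*g^2 + 14*g - 8) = (g - 5)*(g - 4)*(g + 2)*(g^2 - 3*g + 2) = (g - 5)*(g - 4)*(g - 2)*(g + 2)*(g - 1)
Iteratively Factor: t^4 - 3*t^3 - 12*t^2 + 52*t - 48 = (t - 2)*(t^3 - t^2 - 14*t + 24) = (t - 2)^2*(t^2 + t - 12) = (t - 2)^2*(t + 4)*(t - 3)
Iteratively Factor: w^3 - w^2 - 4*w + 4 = (w - 1)*(w^2 - 4) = (w - 2)*(w - 1)*(w + 2)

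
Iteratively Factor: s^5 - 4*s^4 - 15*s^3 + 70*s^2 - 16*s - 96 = (s - 3)*(s^4 - s^3 - 18*s^2 + 16*s + 32) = (s - 3)*(s - 2)*(s^3 + s^2 - 16*s - 16) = (s - 3)*(s - 2)*(s + 1)*(s^2 - 16) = (s - 4)*(s - 3)*(s - 2)*(s + 1)*(s + 4)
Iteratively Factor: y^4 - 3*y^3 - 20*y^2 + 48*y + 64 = (y + 4)*(y^3 - 7*y^2 + 8*y + 16) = (y + 1)*(y + 4)*(y^2 - 8*y + 16) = (y - 4)*(y + 1)*(y + 4)*(y - 4)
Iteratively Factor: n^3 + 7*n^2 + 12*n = (n)*(n^2 + 7*n + 12) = n*(n + 3)*(n + 4)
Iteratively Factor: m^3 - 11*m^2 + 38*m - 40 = (m - 2)*(m^2 - 9*m + 20) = (m - 4)*(m - 2)*(m - 5)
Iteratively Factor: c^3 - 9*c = (c - 3)*(c^2 + 3*c) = c*(c - 3)*(c + 3)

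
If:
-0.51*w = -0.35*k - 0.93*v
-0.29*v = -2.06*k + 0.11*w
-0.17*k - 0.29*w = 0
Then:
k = 0.00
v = 0.00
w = 0.00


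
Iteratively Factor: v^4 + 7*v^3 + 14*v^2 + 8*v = (v + 4)*(v^3 + 3*v^2 + 2*v) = v*(v + 4)*(v^2 + 3*v + 2) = v*(v + 1)*(v + 4)*(v + 2)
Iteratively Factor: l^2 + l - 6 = (l + 3)*(l - 2)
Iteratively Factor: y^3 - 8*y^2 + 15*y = (y - 5)*(y^2 - 3*y) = y*(y - 5)*(y - 3)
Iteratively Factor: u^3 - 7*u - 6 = (u - 3)*(u^2 + 3*u + 2) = (u - 3)*(u + 2)*(u + 1)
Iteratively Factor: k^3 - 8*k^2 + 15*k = (k - 5)*(k^2 - 3*k) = (k - 5)*(k - 3)*(k)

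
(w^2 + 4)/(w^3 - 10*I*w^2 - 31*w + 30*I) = (w + 2*I)/(w^2 - 8*I*w - 15)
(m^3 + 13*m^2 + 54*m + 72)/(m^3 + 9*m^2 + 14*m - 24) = (m + 3)/(m - 1)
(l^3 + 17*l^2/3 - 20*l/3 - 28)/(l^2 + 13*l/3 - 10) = (3*l^2 - l - 14)/(3*l - 5)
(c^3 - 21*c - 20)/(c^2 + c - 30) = (c^2 + 5*c + 4)/(c + 6)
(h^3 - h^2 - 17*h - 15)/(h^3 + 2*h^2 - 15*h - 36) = (h^2 - 4*h - 5)/(h^2 - h - 12)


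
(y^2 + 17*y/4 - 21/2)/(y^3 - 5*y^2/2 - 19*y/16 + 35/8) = 4*(y + 6)/(4*y^2 - 3*y - 10)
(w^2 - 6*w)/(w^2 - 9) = w*(w - 6)/(w^2 - 9)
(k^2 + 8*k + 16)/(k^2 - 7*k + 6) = (k^2 + 8*k + 16)/(k^2 - 7*k + 6)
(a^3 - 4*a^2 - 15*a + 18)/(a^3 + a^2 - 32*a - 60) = (a^2 + 2*a - 3)/(a^2 + 7*a + 10)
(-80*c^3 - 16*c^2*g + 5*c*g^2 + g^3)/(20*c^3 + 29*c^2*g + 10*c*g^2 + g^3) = (-4*c + g)/(c + g)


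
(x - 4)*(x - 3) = x^2 - 7*x + 12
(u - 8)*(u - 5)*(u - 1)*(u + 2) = u^4 - 12*u^3 + 25*u^2 + 66*u - 80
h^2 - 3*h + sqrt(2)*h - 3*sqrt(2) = (h - 3)*(h + sqrt(2))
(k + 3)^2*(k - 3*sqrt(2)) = k^3 - 3*sqrt(2)*k^2 + 6*k^2 - 18*sqrt(2)*k + 9*k - 27*sqrt(2)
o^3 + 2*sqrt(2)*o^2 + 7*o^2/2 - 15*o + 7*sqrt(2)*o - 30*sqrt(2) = (o - 5/2)*(o + 6)*(o + 2*sqrt(2))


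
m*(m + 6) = m^2 + 6*m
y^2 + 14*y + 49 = (y + 7)^2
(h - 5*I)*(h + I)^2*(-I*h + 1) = -I*h^4 - 2*h^3 - 12*I*h^2 + 14*h + 5*I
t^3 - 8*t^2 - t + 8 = (t - 8)*(t - 1)*(t + 1)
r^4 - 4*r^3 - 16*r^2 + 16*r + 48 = (r - 6)*(r - 2)*(r + 2)^2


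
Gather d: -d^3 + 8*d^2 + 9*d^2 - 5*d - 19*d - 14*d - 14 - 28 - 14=-d^3 + 17*d^2 - 38*d - 56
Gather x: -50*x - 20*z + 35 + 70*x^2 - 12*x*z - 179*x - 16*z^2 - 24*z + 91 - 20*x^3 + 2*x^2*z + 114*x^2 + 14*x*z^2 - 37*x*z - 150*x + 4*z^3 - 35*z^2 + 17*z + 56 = -20*x^3 + x^2*(2*z + 184) + x*(14*z^2 - 49*z - 379) + 4*z^3 - 51*z^2 - 27*z + 182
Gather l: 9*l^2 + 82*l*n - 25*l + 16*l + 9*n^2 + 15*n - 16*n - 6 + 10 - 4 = 9*l^2 + l*(82*n - 9) + 9*n^2 - n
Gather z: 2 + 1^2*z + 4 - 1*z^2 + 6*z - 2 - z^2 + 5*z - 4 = -2*z^2 + 12*z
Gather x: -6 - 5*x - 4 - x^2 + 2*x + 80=-x^2 - 3*x + 70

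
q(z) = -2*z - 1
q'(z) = -2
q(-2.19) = 3.38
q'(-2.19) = -2.00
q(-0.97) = 0.94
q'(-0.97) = -2.00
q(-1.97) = 2.94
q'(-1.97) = -2.00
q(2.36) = -5.72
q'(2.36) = -2.00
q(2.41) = -5.82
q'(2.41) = -2.00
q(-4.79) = 8.58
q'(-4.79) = -2.00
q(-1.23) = 1.46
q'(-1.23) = -2.00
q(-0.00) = -1.00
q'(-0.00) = -2.00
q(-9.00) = 17.00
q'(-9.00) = -2.00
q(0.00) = -1.00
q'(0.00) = -2.00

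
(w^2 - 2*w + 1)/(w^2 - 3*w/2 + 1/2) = 2*(w - 1)/(2*w - 1)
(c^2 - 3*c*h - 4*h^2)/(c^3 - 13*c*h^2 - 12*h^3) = 1/(c + 3*h)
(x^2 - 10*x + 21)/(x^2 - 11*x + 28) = (x - 3)/(x - 4)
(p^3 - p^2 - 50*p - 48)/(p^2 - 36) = (p^2 - 7*p - 8)/(p - 6)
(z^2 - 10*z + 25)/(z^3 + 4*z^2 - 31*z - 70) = (z - 5)/(z^2 + 9*z + 14)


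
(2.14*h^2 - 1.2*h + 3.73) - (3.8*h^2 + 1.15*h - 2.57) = -1.66*h^2 - 2.35*h + 6.3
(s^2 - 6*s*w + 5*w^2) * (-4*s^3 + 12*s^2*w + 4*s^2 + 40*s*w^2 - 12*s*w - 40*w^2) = -4*s^5 + 36*s^4*w + 4*s^4 - 52*s^3*w^2 - 36*s^3*w - 180*s^2*w^3 + 52*s^2*w^2 + 200*s*w^4 + 180*s*w^3 - 200*w^4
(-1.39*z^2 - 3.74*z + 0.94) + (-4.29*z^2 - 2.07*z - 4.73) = -5.68*z^2 - 5.81*z - 3.79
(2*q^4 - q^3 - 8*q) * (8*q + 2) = 16*q^5 - 4*q^4 - 2*q^3 - 64*q^2 - 16*q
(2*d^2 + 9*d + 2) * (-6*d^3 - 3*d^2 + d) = -12*d^5 - 60*d^4 - 37*d^3 + 3*d^2 + 2*d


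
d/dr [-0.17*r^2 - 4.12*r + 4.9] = -0.34*r - 4.12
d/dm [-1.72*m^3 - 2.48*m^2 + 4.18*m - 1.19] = -5.16*m^2 - 4.96*m + 4.18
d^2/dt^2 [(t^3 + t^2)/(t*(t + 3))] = 12/(t^3 + 9*t^2 + 27*t + 27)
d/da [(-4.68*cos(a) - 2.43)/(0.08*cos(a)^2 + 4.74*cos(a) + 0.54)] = (0.3744*sin(a)^2 - 0.3888*cos(a) - 9.3654)*sin(a)/(0.08*cos(a)^2 + 4.74*cos(a) + 0.54)^2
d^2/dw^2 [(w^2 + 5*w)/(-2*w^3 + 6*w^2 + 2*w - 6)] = (-w^6 - 15*w^5 + 42*w^4 - 26*w^3 + 63*w^2 - 135*w - 24)/(w^9 - 9*w^8 + 24*w^7 - 78*w^5 + 54*w^4 + 80*w^3 - 72*w^2 - 27*w + 27)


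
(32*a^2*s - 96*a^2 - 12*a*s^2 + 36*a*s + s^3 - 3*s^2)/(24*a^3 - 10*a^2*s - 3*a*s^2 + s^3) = (-8*a*s + 24*a + s^2 - 3*s)/(-6*a^2 + a*s + s^2)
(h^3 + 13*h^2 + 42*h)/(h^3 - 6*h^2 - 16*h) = (h^2 + 13*h + 42)/(h^2 - 6*h - 16)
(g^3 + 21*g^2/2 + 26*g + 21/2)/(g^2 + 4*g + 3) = (2*g^2 + 15*g + 7)/(2*(g + 1))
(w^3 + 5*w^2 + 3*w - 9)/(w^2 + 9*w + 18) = (w^2 + 2*w - 3)/(w + 6)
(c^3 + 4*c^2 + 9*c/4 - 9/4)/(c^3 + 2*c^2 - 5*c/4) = (2*c^2 + 9*c + 9)/(c*(2*c + 5))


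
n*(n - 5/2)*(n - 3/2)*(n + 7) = n^4 + 3*n^3 - 97*n^2/4 + 105*n/4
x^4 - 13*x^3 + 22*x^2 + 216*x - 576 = (x - 8)*(x - 6)*(x - 3)*(x + 4)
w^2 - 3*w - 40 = (w - 8)*(w + 5)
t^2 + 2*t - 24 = (t - 4)*(t + 6)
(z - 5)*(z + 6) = z^2 + z - 30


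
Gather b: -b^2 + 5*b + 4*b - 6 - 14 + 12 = -b^2 + 9*b - 8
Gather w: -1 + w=w - 1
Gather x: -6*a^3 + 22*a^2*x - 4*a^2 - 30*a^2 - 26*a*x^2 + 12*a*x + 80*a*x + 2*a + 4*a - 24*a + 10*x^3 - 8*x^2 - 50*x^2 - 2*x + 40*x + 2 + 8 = -6*a^3 - 34*a^2 - 18*a + 10*x^3 + x^2*(-26*a - 58) + x*(22*a^2 + 92*a + 38) + 10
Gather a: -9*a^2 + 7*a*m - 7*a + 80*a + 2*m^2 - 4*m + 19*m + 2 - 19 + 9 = -9*a^2 + a*(7*m + 73) + 2*m^2 + 15*m - 8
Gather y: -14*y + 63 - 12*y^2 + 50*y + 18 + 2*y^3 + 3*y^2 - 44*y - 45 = 2*y^3 - 9*y^2 - 8*y + 36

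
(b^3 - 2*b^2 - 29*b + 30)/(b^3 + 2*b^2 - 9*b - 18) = (b^3 - 2*b^2 - 29*b + 30)/(b^3 + 2*b^2 - 9*b - 18)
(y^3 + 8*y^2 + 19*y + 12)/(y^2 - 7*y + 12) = (y^3 + 8*y^2 + 19*y + 12)/(y^2 - 7*y + 12)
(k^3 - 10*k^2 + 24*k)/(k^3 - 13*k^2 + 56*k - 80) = k*(k - 6)/(k^2 - 9*k + 20)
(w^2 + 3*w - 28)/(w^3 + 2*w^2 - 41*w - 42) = (w - 4)/(w^2 - 5*w - 6)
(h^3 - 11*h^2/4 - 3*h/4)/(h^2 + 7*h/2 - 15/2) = h*(4*h^2 - 11*h - 3)/(2*(2*h^2 + 7*h - 15))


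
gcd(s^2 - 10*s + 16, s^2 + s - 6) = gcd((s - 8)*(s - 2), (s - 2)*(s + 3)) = s - 2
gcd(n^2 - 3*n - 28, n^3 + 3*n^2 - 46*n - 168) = n^2 - 3*n - 28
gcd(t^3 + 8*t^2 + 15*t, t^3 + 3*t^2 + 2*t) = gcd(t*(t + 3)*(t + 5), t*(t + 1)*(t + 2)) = t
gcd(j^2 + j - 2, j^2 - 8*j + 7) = j - 1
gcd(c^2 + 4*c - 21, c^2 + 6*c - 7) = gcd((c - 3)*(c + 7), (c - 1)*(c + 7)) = c + 7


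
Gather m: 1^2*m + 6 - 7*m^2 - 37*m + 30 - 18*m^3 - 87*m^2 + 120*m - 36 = -18*m^3 - 94*m^2 + 84*m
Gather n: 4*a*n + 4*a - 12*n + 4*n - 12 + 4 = 4*a + n*(4*a - 8) - 8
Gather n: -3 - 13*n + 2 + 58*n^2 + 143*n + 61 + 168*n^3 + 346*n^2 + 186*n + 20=168*n^3 + 404*n^2 + 316*n + 80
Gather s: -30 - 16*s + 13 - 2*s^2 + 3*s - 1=-2*s^2 - 13*s - 18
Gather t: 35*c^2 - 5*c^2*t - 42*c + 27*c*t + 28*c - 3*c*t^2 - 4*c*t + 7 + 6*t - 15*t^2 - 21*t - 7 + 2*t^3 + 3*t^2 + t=35*c^2 - 14*c + 2*t^3 + t^2*(-3*c - 12) + t*(-5*c^2 + 23*c - 14)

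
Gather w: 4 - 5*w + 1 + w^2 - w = w^2 - 6*w + 5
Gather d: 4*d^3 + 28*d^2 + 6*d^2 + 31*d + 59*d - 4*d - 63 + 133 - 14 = 4*d^3 + 34*d^2 + 86*d + 56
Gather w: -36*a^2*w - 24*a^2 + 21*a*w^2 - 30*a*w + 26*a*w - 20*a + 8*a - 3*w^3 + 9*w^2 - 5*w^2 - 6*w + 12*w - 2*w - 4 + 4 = -24*a^2 - 12*a - 3*w^3 + w^2*(21*a + 4) + w*(-36*a^2 - 4*a + 4)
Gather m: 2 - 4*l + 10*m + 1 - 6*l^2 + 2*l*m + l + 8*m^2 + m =-6*l^2 - 3*l + 8*m^2 + m*(2*l + 11) + 3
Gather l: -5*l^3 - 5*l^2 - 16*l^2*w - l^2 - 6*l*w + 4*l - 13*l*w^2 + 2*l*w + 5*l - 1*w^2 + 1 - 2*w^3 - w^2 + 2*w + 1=-5*l^3 + l^2*(-16*w - 6) + l*(-13*w^2 - 4*w + 9) - 2*w^3 - 2*w^2 + 2*w + 2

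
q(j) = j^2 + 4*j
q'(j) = 2*j + 4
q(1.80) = 10.44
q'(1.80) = 7.60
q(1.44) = 7.83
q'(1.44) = 6.88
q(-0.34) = -1.24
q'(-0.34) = 3.32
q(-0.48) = -1.69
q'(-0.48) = 3.04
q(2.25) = 14.06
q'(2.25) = 8.50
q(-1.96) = -4.00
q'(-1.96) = 0.08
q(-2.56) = -3.69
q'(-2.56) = -1.12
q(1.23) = 6.43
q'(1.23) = 6.46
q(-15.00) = 165.00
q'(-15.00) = -26.00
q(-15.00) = 165.00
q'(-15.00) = -26.00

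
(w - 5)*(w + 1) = w^2 - 4*w - 5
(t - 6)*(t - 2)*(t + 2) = t^3 - 6*t^2 - 4*t + 24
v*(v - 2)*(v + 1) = v^3 - v^2 - 2*v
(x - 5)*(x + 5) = x^2 - 25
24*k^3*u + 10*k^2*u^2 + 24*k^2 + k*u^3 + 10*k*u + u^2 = (4*k + u)*(6*k + u)*(k*u + 1)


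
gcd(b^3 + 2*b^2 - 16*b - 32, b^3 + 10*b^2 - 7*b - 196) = b - 4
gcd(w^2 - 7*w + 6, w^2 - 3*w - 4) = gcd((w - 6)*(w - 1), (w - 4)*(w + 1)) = 1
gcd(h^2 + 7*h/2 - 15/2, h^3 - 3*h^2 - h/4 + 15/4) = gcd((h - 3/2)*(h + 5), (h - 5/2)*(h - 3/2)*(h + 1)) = h - 3/2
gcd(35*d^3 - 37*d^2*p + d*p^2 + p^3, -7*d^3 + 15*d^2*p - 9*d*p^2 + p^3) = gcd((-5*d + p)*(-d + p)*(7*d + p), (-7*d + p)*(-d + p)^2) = -d + p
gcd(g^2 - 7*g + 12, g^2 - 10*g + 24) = g - 4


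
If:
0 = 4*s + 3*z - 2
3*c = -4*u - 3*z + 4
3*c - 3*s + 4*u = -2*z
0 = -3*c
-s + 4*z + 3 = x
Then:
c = 0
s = 2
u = 5/2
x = -7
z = -2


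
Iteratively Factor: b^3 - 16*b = (b)*(b^2 - 16) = b*(b + 4)*(b - 4)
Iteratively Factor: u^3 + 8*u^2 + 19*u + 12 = (u + 4)*(u^2 + 4*u + 3) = (u + 1)*(u + 4)*(u + 3)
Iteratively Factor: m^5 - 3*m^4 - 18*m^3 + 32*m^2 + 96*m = (m + 2)*(m^4 - 5*m^3 - 8*m^2 + 48*m) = (m - 4)*(m + 2)*(m^3 - m^2 - 12*m) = (m - 4)*(m + 2)*(m + 3)*(m^2 - 4*m) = m*(m - 4)*(m + 2)*(m + 3)*(m - 4)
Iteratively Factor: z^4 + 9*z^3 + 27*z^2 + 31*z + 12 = (z + 1)*(z^3 + 8*z^2 + 19*z + 12) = (z + 1)*(z + 4)*(z^2 + 4*z + 3) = (z + 1)^2*(z + 4)*(z + 3)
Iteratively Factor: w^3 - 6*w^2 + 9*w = (w - 3)*(w^2 - 3*w) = (w - 3)^2*(w)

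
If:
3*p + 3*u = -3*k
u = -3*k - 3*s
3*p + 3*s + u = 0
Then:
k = -u/2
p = -u/2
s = u/6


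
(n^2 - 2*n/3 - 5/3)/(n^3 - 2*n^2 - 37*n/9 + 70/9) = 3*(n + 1)/(3*n^2 - n - 14)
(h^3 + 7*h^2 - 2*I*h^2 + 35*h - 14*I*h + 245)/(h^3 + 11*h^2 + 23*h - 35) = (h^2 - 2*I*h + 35)/(h^2 + 4*h - 5)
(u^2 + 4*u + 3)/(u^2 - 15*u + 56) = (u^2 + 4*u + 3)/(u^2 - 15*u + 56)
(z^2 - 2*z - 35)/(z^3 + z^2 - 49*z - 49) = (z + 5)/(z^2 + 8*z + 7)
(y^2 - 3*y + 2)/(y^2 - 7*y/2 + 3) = 2*(y - 1)/(2*y - 3)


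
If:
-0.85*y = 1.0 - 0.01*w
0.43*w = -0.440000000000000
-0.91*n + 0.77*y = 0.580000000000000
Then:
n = -1.64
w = -1.02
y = -1.19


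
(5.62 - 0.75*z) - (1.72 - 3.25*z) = 2.5*z + 3.9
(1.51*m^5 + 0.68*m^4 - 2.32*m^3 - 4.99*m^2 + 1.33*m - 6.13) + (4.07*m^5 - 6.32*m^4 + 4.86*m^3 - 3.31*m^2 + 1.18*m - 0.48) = 5.58*m^5 - 5.64*m^4 + 2.54*m^3 - 8.3*m^2 + 2.51*m - 6.61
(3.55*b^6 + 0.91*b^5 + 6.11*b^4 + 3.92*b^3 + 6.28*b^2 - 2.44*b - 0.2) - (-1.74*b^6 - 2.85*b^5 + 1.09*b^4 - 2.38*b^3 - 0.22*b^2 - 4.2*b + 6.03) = 5.29*b^6 + 3.76*b^5 + 5.02*b^4 + 6.3*b^3 + 6.5*b^2 + 1.76*b - 6.23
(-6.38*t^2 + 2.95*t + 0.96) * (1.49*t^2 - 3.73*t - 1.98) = -9.5062*t^4 + 28.1929*t^3 + 3.0593*t^2 - 9.4218*t - 1.9008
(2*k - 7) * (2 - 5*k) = -10*k^2 + 39*k - 14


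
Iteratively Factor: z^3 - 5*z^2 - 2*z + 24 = (z - 4)*(z^2 - z - 6) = (z - 4)*(z + 2)*(z - 3)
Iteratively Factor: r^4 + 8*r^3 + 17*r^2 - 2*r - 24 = (r + 4)*(r^3 + 4*r^2 + r - 6) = (r + 3)*(r + 4)*(r^2 + r - 2) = (r - 1)*(r + 3)*(r + 4)*(r + 2)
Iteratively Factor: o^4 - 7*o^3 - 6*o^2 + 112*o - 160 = (o - 2)*(o^3 - 5*o^2 - 16*o + 80) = (o - 4)*(o - 2)*(o^2 - o - 20) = (o - 4)*(o - 2)*(o + 4)*(o - 5)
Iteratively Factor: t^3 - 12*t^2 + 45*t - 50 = (t - 5)*(t^2 - 7*t + 10) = (t - 5)*(t - 2)*(t - 5)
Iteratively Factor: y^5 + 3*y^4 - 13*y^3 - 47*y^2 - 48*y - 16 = (y + 1)*(y^4 + 2*y^3 - 15*y^2 - 32*y - 16) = (y + 1)*(y + 4)*(y^3 - 2*y^2 - 7*y - 4) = (y + 1)^2*(y + 4)*(y^2 - 3*y - 4) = (y - 4)*(y + 1)^2*(y + 4)*(y + 1)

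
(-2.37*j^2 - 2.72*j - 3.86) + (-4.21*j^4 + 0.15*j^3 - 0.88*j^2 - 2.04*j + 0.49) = -4.21*j^4 + 0.15*j^3 - 3.25*j^2 - 4.76*j - 3.37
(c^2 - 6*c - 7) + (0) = c^2 - 6*c - 7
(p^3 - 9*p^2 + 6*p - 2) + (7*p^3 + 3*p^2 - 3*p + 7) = 8*p^3 - 6*p^2 + 3*p + 5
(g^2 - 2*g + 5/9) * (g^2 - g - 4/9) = g^4 - 3*g^3 + 19*g^2/9 + g/3 - 20/81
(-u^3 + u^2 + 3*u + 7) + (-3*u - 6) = -u^3 + u^2 + 1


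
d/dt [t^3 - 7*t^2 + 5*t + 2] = 3*t^2 - 14*t + 5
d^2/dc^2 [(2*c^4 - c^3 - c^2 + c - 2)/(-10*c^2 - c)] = 2*(-200*c^6 - 60*c^5 - 6*c^4 - 109*c^3 + 600*c^2 + 60*c + 2)/(c^3*(1000*c^3 + 300*c^2 + 30*c + 1))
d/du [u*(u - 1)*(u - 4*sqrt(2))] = 3*u^2 - 8*sqrt(2)*u - 2*u + 4*sqrt(2)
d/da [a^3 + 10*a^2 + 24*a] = 3*a^2 + 20*a + 24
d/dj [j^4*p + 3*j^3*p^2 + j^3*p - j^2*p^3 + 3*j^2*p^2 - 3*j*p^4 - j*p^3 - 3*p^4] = p*(4*j^3 + 9*j^2*p + 3*j^2 - 2*j*p^2 + 6*j*p - 3*p^3 - p^2)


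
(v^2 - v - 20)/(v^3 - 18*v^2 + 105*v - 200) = (v + 4)/(v^2 - 13*v + 40)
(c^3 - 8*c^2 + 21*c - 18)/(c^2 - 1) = (c^3 - 8*c^2 + 21*c - 18)/(c^2 - 1)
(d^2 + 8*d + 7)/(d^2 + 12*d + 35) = (d + 1)/(d + 5)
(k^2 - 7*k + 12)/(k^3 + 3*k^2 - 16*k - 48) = (k - 3)/(k^2 + 7*k + 12)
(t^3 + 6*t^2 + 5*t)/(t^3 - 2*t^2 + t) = (t^2 + 6*t + 5)/(t^2 - 2*t + 1)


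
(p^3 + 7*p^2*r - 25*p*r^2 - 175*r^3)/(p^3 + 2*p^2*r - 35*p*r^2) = (p + 5*r)/p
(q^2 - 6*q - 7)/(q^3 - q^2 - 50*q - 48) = (q - 7)/(q^2 - 2*q - 48)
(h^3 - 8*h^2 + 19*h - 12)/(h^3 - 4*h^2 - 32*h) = (-h^3 + 8*h^2 - 19*h + 12)/(h*(-h^2 + 4*h + 32))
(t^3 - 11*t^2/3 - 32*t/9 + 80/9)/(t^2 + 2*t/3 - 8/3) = (3*t^2 - 7*t - 20)/(3*(t + 2))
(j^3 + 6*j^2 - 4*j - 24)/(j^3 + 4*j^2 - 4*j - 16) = (j + 6)/(j + 4)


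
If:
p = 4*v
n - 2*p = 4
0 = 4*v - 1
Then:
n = 6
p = 1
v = 1/4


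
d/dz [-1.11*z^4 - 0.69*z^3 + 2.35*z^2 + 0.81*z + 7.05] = -4.44*z^3 - 2.07*z^2 + 4.7*z + 0.81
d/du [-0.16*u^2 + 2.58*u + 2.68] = 2.58 - 0.32*u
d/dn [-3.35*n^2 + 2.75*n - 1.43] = 2.75 - 6.7*n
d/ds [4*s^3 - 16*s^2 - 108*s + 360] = 12*s^2 - 32*s - 108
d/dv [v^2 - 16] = 2*v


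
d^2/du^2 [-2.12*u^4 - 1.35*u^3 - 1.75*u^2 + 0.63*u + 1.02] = -25.44*u^2 - 8.1*u - 3.5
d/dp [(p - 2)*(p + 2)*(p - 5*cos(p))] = 5*p^2*sin(p) + 3*p^2 - 10*p*cos(p) - 20*sin(p) - 4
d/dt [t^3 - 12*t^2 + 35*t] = 3*t^2 - 24*t + 35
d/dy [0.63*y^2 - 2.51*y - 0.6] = 1.26*y - 2.51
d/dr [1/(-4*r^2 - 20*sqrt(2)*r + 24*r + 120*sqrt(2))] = (2*r - 6 + 5*sqrt(2))/(4*(r^2 - 6*r + 5*sqrt(2)*r - 30*sqrt(2))^2)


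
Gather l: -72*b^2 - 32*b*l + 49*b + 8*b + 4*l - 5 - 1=-72*b^2 + 57*b + l*(4 - 32*b) - 6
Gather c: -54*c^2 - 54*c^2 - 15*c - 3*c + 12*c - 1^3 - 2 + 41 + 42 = -108*c^2 - 6*c + 80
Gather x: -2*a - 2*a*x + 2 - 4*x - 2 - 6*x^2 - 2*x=-2*a - 6*x^2 + x*(-2*a - 6)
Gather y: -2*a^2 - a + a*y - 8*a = -2*a^2 + a*y - 9*a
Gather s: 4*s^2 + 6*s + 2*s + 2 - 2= 4*s^2 + 8*s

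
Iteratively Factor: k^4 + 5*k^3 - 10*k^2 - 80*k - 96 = (k - 4)*(k^3 + 9*k^2 + 26*k + 24) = (k - 4)*(k + 3)*(k^2 + 6*k + 8) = (k - 4)*(k + 2)*(k + 3)*(k + 4)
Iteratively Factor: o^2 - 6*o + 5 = (o - 1)*(o - 5)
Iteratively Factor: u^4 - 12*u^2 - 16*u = (u + 2)*(u^3 - 2*u^2 - 8*u) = u*(u + 2)*(u^2 - 2*u - 8) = u*(u + 2)^2*(u - 4)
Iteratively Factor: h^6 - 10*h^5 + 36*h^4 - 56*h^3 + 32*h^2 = (h)*(h^5 - 10*h^4 + 36*h^3 - 56*h^2 + 32*h) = h^2*(h^4 - 10*h^3 + 36*h^2 - 56*h + 32) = h^2*(h - 2)*(h^3 - 8*h^2 + 20*h - 16) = h^2*(h - 2)^2*(h^2 - 6*h + 8) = h^2*(h - 2)^3*(h - 4)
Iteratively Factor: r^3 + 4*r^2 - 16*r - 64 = (r + 4)*(r^2 - 16) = (r - 4)*(r + 4)*(r + 4)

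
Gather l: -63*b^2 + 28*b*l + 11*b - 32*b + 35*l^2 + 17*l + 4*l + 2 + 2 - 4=-63*b^2 - 21*b + 35*l^2 + l*(28*b + 21)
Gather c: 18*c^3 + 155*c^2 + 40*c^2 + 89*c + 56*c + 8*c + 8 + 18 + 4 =18*c^3 + 195*c^2 + 153*c + 30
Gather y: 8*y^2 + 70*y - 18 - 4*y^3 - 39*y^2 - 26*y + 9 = -4*y^3 - 31*y^2 + 44*y - 9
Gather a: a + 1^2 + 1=a + 2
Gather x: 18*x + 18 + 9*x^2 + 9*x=9*x^2 + 27*x + 18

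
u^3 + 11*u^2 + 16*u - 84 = (u - 2)*(u + 6)*(u + 7)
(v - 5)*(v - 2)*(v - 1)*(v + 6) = v^4 - 2*v^3 - 31*v^2 + 92*v - 60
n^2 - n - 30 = (n - 6)*(n + 5)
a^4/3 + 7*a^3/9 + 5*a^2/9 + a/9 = a*(a/3 + 1/3)*(a + 1/3)*(a + 1)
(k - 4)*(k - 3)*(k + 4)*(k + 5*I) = k^4 - 3*k^3 + 5*I*k^3 - 16*k^2 - 15*I*k^2 + 48*k - 80*I*k + 240*I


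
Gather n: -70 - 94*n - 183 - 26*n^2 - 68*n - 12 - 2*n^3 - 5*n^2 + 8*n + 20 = -2*n^3 - 31*n^2 - 154*n - 245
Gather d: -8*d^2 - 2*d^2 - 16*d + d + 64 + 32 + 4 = -10*d^2 - 15*d + 100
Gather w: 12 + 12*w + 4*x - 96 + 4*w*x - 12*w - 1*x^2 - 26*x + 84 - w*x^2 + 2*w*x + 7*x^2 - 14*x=w*(-x^2 + 6*x) + 6*x^2 - 36*x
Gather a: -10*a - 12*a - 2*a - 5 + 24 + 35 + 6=60 - 24*a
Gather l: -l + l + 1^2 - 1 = 0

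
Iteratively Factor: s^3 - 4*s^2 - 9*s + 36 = (s + 3)*(s^2 - 7*s + 12) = (s - 3)*(s + 3)*(s - 4)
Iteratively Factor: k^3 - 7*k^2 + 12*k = (k - 3)*(k^2 - 4*k) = (k - 4)*(k - 3)*(k)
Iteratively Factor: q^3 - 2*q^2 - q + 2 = (q + 1)*(q^2 - 3*q + 2) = (q - 1)*(q + 1)*(q - 2)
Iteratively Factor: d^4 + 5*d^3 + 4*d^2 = (d)*(d^3 + 5*d^2 + 4*d) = d*(d + 4)*(d^2 + d) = d*(d + 1)*(d + 4)*(d)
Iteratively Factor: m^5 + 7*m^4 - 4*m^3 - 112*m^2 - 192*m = (m)*(m^4 + 7*m^3 - 4*m^2 - 112*m - 192) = m*(m + 3)*(m^3 + 4*m^2 - 16*m - 64) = m*(m + 3)*(m + 4)*(m^2 - 16) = m*(m + 3)*(m + 4)^2*(m - 4)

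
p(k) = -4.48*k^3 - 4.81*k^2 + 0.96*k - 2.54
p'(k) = -13.44*k^2 - 9.62*k + 0.96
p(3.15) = -187.27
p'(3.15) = -162.70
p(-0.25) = -3.01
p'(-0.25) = 2.52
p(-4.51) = 306.26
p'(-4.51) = -229.02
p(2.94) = -155.14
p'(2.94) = -143.49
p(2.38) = -87.90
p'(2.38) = -98.07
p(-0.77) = -4.09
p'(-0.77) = 0.40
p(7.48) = -2139.40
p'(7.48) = -822.97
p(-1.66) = 3.10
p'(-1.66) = -20.11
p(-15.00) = 14020.81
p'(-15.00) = -2878.74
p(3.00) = -163.91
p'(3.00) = -148.86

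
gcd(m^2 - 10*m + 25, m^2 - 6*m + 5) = m - 5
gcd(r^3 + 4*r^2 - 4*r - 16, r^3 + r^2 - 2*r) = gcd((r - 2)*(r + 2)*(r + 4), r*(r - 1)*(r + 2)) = r + 2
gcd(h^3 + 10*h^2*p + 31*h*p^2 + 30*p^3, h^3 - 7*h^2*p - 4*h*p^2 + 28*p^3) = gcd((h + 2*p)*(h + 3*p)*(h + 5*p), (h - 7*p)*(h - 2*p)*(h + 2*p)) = h + 2*p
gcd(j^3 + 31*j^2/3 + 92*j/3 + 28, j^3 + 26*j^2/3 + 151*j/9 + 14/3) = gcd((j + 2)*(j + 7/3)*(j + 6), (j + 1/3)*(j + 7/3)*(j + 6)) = j^2 + 25*j/3 + 14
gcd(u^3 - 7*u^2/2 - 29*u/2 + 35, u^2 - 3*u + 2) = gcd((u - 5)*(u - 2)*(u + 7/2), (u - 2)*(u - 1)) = u - 2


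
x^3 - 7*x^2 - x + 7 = (x - 7)*(x - 1)*(x + 1)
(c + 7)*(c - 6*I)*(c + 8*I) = c^3 + 7*c^2 + 2*I*c^2 + 48*c + 14*I*c + 336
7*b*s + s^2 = s*(7*b + s)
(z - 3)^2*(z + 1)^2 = z^4 - 4*z^3 - 2*z^2 + 12*z + 9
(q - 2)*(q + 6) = q^2 + 4*q - 12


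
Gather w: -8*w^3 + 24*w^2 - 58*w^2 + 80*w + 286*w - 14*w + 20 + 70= -8*w^3 - 34*w^2 + 352*w + 90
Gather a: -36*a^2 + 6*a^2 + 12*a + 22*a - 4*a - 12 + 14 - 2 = -30*a^2 + 30*a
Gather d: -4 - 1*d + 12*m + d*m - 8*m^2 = d*(m - 1) - 8*m^2 + 12*m - 4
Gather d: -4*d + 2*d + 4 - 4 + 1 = 1 - 2*d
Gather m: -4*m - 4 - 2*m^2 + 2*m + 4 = -2*m^2 - 2*m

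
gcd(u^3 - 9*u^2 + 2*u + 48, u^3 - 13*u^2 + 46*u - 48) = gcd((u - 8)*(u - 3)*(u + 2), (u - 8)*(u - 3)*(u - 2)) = u^2 - 11*u + 24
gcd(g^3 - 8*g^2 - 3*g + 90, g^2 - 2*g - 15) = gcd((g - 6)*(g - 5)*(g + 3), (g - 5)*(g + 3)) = g^2 - 2*g - 15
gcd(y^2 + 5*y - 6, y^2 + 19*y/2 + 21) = y + 6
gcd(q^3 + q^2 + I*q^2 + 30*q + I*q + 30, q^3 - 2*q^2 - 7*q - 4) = q + 1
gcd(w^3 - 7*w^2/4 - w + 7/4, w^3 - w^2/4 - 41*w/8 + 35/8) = w^2 - 11*w/4 + 7/4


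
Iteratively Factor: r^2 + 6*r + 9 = (r + 3)*(r + 3)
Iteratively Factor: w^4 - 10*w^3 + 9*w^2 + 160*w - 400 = (w - 5)*(w^3 - 5*w^2 - 16*w + 80) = (w - 5)*(w + 4)*(w^2 - 9*w + 20) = (w - 5)*(w - 4)*(w + 4)*(w - 5)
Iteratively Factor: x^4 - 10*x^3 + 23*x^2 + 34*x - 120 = (x - 4)*(x^3 - 6*x^2 - x + 30) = (x - 4)*(x + 2)*(x^2 - 8*x + 15) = (x - 5)*(x - 4)*(x + 2)*(x - 3)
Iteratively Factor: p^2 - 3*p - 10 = (p - 5)*(p + 2)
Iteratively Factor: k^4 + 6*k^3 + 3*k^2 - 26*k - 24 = (k + 4)*(k^3 + 2*k^2 - 5*k - 6) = (k - 2)*(k + 4)*(k^2 + 4*k + 3) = (k - 2)*(k + 1)*(k + 4)*(k + 3)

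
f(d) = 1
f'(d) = 0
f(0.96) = 1.00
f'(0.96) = 0.00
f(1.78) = 1.00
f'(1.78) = 0.00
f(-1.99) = 1.00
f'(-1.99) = 0.00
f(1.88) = 1.00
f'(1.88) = 0.00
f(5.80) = 1.00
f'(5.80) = 0.00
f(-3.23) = 1.00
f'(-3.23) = 0.00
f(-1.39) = 1.00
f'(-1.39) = 0.00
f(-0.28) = 1.00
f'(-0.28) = 0.00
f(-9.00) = 1.00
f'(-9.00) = 0.00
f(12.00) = 1.00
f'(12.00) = 0.00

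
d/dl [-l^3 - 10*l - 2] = -3*l^2 - 10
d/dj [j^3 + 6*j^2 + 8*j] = 3*j^2 + 12*j + 8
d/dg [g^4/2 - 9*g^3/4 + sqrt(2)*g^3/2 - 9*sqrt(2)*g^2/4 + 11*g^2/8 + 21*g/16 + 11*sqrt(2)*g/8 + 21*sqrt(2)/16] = 2*g^3 - 27*g^2/4 + 3*sqrt(2)*g^2/2 - 9*sqrt(2)*g/2 + 11*g/4 + 21/16 + 11*sqrt(2)/8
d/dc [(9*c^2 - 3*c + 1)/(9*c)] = 1 - 1/(9*c^2)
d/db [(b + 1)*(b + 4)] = 2*b + 5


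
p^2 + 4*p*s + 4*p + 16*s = (p + 4)*(p + 4*s)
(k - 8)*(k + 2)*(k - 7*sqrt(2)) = k^3 - 7*sqrt(2)*k^2 - 6*k^2 - 16*k + 42*sqrt(2)*k + 112*sqrt(2)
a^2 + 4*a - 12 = (a - 2)*(a + 6)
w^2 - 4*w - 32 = (w - 8)*(w + 4)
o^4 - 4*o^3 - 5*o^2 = o^2*(o - 5)*(o + 1)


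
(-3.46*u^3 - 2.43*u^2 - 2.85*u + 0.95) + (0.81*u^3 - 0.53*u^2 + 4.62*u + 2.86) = -2.65*u^3 - 2.96*u^2 + 1.77*u + 3.81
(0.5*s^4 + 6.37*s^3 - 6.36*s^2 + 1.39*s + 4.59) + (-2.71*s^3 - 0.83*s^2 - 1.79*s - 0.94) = 0.5*s^4 + 3.66*s^3 - 7.19*s^2 - 0.4*s + 3.65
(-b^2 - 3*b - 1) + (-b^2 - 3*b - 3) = -2*b^2 - 6*b - 4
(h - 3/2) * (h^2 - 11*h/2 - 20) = h^3 - 7*h^2 - 47*h/4 + 30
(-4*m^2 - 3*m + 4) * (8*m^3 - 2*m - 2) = -32*m^5 - 24*m^4 + 40*m^3 + 14*m^2 - 2*m - 8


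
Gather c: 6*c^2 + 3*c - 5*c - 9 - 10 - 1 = 6*c^2 - 2*c - 20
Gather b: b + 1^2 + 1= b + 2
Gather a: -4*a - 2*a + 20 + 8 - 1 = 27 - 6*a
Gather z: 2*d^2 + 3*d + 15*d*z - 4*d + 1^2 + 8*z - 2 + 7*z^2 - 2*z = 2*d^2 - d + 7*z^2 + z*(15*d + 6) - 1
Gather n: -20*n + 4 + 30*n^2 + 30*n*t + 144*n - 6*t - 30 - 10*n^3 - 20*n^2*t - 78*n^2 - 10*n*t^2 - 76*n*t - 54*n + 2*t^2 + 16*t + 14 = -10*n^3 + n^2*(-20*t - 48) + n*(-10*t^2 - 46*t + 70) + 2*t^2 + 10*t - 12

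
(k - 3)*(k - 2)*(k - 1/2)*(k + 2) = k^4 - 7*k^3/2 - 5*k^2/2 + 14*k - 6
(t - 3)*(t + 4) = t^2 + t - 12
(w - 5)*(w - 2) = w^2 - 7*w + 10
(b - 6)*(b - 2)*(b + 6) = b^3 - 2*b^2 - 36*b + 72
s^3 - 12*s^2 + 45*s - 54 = (s - 6)*(s - 3)^2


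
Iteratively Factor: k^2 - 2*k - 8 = (k + 2)*(k - 4)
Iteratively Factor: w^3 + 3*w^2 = (w)*(w^2 + 3*w) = w^2*(w + 3)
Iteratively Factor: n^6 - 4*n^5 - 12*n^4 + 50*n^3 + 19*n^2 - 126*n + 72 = (n + 2)*(n^5 - 6*n^4 + 50*n^2 - 81*n + 36) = (n - 1)*(n + 2)*(n^4 - 5*n^3 - 5*n^2 + 45*n - 36) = (n - 4)*(n - 1)*(n + 2)*(n^3 - n^2 - 9*n + 9) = (n - 4)*(n - 1)*(n + 2)*(n + 3)*(n^2 - 4*n + 3) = (n - 4)*(n - 3)*(n - 1)*(n + 2)*(n + 3)*(n - 1)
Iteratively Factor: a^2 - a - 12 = (a - 4)*(a + 3)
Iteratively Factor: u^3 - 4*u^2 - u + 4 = (u - 4)*(u^2 - 1) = (u - 4)*(u - 1)*(u + 1)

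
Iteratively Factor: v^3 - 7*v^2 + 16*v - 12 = (v - 2)*(v^2 - 5*v + 6) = (v - 2)^2*(v - 3)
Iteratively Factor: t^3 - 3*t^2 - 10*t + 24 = (t - 4)*(t^2 + t - 6) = (t - 4)*(t - 2)*(t + 3)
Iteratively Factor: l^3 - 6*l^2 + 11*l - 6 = (l - 2)*(l^2 - 4*l + 3) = (l - 3)*(l - 2)*(l - 1)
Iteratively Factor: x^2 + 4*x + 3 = (x + 1)*(x + 3)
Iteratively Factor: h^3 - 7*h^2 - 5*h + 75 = (h - 5)*(h^2 - 2*h - 15) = (h - 5)^2*(h + 3)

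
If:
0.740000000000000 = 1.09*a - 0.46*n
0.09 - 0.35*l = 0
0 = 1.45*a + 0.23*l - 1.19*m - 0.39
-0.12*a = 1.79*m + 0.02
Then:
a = 0.21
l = 0.26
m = -0.03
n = -1.12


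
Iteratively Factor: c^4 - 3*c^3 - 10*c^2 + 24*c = (c - 4)*(c^3 + c^2 - 6*c) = c*(c - 4)*(c^2 + c - 6) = c*(c - 4)*(c + 3)*(c - 2)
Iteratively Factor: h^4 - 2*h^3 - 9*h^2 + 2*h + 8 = (h + 2)*(h^3 - 4*h^2 - h + 4) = (h - 4)*(h + 2)*(h^2 - 1) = (h - 4)*(h - 1)*(h + 2)*(h + 1)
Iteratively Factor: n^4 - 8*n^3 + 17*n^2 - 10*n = (n - 5)*(n^3 - 3*n^2 + 2*n) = (n - 5)*(n - 1)*(n^2 - 2*n) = (n - 5)*(n - 2)*(n - 1)*(n)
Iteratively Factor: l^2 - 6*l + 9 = (l - 3)*(l - 3)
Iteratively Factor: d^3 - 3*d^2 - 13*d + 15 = (d - 5)*(d^2 + 2*d - 3) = (d - 5)*(d + 3)*(d - 1)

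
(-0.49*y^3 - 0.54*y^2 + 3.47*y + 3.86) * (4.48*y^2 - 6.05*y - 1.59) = -2.1952*y^5 + 0.545299999999999*y^4 + 19.5917*y^3 - 2.8421*y^2 - 28.8703*y - 6.1374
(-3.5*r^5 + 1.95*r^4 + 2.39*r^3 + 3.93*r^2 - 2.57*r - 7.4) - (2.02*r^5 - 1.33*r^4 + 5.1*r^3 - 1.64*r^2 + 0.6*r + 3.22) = -5.52*r^5 + 3.28*r^4 - 2.71*r^3 + 5.57*r^2 - 3.17*r - 10.62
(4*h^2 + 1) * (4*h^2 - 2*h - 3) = 16*h^4 - 8*h^3 - 8*h^2 - 2*h - 3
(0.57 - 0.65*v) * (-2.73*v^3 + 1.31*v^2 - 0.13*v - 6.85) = 1.7745*v^4 - 2.4076*v^3 + 0.8312*v^2 + 4.3784*v - 3.9045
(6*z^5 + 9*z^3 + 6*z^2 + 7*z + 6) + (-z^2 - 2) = 6*z^5 + 9*z^3 + 5*z^2 + 7*z + 4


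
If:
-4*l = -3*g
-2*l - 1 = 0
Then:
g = -2/3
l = -1/2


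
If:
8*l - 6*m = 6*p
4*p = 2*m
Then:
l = 9*p/4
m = 2*p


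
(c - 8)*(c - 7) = c^2 - 15*c + 56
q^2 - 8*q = q*(q - 8)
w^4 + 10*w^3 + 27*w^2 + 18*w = w*(w + 1)*(w + 3)*(w + 6)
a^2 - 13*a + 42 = (a - 7)*(a - 6)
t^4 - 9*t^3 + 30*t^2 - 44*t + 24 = (t - 3)*(t - 2)^3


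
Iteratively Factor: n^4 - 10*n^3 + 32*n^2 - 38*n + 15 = (n - 5)*(n^3 - 5*n^2 + 7*n - 3) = (n - 5)*(n - 3)*(n^2 - 2*n + 1) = (n - 5)*(n - 3)*(n - 1)*(n - 1)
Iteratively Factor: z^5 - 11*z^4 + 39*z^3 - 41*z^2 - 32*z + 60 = (z - 2)*(z^4 - 9*z^3 + 21*z^2 + z - 30) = (z - 3)*(z - 2)*(z^3 - 6*z^2 + 3*z + 10) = (z - 3)*(z - 2)*(z + 1)*(z^2 - 7*z + 10) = (z - 5)*(z - 3)*(z - 2)*(z + 1)*(z - 2)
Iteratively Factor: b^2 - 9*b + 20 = (b - 4)*(b - 5)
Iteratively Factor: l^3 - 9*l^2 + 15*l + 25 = (l - 5)*(l^2 - 4*l - 5) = (l - 5)^2*(l + 1)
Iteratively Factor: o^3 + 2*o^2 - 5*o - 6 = (o + 3)*(o^2 - o - 2) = (o - 2)*(o + 3)*(o + 1)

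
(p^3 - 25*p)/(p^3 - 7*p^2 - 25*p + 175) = p/(p - 7)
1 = 1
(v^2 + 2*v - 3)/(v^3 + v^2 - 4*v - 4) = (v^2 + 2*v - 3)/(v^3 + v^2 - 4*v - 4)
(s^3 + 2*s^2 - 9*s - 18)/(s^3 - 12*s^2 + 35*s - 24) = (s^2 + 5*s + 6)/(s^2 - 9*s + 8)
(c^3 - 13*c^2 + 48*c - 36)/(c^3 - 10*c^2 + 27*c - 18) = (c - 6)/(c - 3)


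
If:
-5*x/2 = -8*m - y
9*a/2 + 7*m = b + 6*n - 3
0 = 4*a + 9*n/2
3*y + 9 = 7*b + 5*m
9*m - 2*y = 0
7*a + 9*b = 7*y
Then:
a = -477/1133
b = 4067/2266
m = 475/1133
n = 424/1133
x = 2375/1133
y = 4275/2266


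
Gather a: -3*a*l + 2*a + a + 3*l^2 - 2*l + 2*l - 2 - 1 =a*(3 - 3*l) + 3*l^2 - 3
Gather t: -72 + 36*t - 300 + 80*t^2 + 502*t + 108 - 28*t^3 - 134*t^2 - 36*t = -28*t^3 - 54*t^2 + 502*t - 264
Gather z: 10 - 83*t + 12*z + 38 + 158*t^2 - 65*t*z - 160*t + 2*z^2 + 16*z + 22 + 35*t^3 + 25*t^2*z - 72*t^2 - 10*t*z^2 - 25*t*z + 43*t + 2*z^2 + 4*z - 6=35*t^3 + 86*t^2 - 200*t + z^2*(4 - 10*t) + z*(25*t^2 - 90*t + 32) + 64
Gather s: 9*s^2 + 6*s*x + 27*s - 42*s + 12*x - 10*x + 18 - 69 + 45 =9*s^2 + s*(6*x - 15) + 2*x - 6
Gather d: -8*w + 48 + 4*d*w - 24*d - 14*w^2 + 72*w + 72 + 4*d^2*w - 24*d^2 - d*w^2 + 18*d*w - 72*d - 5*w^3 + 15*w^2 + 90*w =d^2*(4*w - 24) + d*(-w^2 + 22*w - 96) - 5*w^3 + w^2 + 154*w + 120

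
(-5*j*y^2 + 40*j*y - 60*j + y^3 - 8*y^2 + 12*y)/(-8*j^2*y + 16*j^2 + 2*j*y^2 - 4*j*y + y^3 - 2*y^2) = (-5*j*y + 30*j + y^2 - 6*y)/(-8*j^2 + 2*j*y + y^2)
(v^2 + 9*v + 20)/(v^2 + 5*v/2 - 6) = 2*(v + 5)/(2*v - 3)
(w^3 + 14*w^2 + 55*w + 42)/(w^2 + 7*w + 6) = w + 7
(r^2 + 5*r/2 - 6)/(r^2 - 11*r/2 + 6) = (r + 4)/(r - 4)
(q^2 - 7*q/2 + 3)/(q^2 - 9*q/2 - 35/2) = (-2*q^2 + 7*q - 6)/(-2*q^2 + 9*q + 35)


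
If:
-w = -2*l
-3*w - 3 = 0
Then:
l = -1/2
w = -1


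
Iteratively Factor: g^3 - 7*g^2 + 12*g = (g)*(g^2 - 7*g + 12) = g*(g - 3)*(g - 4)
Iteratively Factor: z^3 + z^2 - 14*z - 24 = (z + 3)*(z^2 - 2*z - 8) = (z - 4)*(z + 3)*(z + 2)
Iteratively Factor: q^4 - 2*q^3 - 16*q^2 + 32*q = (q - 2)*(q^3 - 16*q) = q*(q - 2)*(q^2 - 16) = q*(q - 2)*(q + 4)*(q - 4)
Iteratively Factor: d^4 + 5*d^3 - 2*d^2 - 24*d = (d + 4)*(d^3 + d^2 - 6*d) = d*(d + 4)*(d^2 + d - 6) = d*(d + 3)*(d + 4)*(d - 2)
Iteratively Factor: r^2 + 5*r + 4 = (r + 1)*(r + 4)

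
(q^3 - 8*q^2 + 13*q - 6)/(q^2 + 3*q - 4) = (q^2 - 7*q + 6)/(q + 4)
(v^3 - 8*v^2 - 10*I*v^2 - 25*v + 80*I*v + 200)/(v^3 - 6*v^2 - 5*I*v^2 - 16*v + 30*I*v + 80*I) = (v - 5*I)/(v + 2)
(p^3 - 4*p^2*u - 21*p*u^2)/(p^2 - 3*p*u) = (p^2 - 4*p*u - 21*u^2)/(p - 3*u)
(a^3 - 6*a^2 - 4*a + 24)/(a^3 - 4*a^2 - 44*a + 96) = (a^2 - 4*a - 12)/(a^2 - 2*a - 48)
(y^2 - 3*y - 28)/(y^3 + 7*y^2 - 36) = (y^2 - 3*y - 28)/(y^3 + 7*y^2 - 36)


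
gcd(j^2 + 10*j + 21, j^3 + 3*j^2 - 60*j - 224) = j + 7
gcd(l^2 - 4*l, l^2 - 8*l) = l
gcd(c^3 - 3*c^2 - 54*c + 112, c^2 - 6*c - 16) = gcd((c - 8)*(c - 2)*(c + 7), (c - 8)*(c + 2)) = c - 8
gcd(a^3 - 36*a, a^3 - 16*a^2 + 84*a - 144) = a - 6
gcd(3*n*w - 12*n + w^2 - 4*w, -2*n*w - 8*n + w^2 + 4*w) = 1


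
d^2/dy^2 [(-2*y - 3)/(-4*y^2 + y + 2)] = 2*(2*(-12*y - 5)*(-4*y^2 + y + 2) - (2*y + 3)*(8*y - 1)^2)/(-4*y^2 + y + 2)^3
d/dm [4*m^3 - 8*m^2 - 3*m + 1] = 12*m^2 - 16*m - 3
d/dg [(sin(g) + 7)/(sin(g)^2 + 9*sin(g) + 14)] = -cos(g)/(sin(g) + 2)^2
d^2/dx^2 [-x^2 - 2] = -2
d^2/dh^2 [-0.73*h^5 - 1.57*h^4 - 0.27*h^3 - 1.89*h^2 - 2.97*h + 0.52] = -14.6*h^3 - 18.84*h^2 - 1.62*h - 3.78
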